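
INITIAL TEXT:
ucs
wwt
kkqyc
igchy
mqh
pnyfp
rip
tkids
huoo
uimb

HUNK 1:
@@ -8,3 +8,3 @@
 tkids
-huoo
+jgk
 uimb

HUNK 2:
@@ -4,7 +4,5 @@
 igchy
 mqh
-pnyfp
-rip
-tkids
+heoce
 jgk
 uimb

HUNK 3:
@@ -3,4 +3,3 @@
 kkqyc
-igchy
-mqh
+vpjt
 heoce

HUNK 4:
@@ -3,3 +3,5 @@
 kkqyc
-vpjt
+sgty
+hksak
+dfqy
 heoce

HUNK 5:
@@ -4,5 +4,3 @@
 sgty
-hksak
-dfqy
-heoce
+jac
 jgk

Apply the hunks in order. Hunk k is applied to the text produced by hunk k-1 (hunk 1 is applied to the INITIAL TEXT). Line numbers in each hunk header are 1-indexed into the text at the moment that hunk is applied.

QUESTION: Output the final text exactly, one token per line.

Answer: ucs
wwt
kkqyc
sgty
jac
jgk
uimb

Derivation:
Hunk 1: at line 8 remove [huoo] add [jgk] -> 10 lines: ucs wwt kkqyc igchy mqh pnyfp rip tkids jgk uimb
Hunk 2: at line 4 remove [pnyfp,rip,tkids] add [heoce] -> 8 lines: ucs wwt kkqyc igchy mqh heoce jgk uimb
Hunk 3: at line 3 remove [igchy,mqh] add [vpjt] -> 7 lines: ucs wwt kkqyc vpjt heoce jgk uimb
Hunk 4: at line 3 remove [vpjt] add [sgty,hksak,dfqy] -> 9 lines: ucs wwt kkqyc sgty hksak dfqy heoce jgk uimb
Hunk 5: at line 4 remove [hksak,dfqy,heoce] add [jac] -> 7 lines: ucs wwt kkqyc sgty jac jgk uimb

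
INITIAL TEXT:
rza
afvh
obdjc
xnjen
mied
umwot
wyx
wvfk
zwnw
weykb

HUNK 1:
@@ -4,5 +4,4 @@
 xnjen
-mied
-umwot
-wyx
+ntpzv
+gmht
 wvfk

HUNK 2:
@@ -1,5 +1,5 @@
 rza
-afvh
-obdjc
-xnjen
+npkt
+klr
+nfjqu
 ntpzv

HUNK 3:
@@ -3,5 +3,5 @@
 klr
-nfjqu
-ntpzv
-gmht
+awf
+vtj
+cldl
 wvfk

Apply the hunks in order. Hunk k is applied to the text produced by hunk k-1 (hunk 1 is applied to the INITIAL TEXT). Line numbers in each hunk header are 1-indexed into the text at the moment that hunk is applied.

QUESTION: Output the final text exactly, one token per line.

Answer: rza
npkt
klr
awf
vtj
cldl
wvfk
zwnw
weykb

Derivation:
Hunk 1: at line 4 remove [mied,umwot,wyx] add [ntpzv,gmht] -> 9 lines: rza afvh obdjc xnjen ntpzv gmht wvfk zwnw weykb
Hunk 2: at line 1 remove [afvh,obdjc,xnjen] add [npkt,klr,nfjqu] -> 9 lines: rza npkt klr nfjqu ntpzv gmht wvfk zwnw weykb
Hunk 3: at line 3 remove [nfjqu,ntpzv,gmht] add [awf,vtj,cldl] -> 9 lines: rza npkt klr awf vtj cldl wvfk zwnw weykb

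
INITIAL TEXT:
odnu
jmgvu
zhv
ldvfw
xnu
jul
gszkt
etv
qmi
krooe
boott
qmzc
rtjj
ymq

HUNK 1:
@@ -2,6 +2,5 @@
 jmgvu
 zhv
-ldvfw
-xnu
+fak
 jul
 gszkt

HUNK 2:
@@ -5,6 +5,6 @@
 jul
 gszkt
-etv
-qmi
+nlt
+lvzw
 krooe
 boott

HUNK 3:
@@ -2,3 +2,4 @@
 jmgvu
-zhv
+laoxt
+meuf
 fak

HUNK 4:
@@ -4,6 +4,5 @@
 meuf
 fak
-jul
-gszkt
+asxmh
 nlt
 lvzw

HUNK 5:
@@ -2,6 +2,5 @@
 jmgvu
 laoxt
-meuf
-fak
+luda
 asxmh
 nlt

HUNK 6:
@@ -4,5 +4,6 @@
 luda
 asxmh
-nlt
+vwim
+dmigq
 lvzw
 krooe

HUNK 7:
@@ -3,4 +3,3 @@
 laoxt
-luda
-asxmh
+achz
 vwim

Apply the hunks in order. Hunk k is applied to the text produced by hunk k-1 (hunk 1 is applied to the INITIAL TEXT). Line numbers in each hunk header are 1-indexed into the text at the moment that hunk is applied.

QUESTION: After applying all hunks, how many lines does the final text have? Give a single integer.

Hunk 1: at line 2 remove [ldvfw,xnu] add [fak] -> 13 lines: odnu jmgvu zhv fak jul gszkt etv qmi krooe boott qmzc rtjj ymq
Hunk 2: at line 5 remove [etv,qmi] add [nlt,lvzw] -> 13 lines: odnu jmgvu zhv fak jul gszkt nlt lvzw krooe boott qmzc rtjj ymq
Hunk 3: at line 2 remove [zhv] add [laoxt,meuf] -> 14 lines: odnu jmgvu laoxt meuf fak jul gszkt nlt lvzw krooe boott qmzc rtjj ymq
Hunk 4: at line 4 remove [jul,gszkt] add [asxmh] -> 13 lines: odnu jmgvu laoxt meuf fak asxmh nlt lvzw krooe boott qmzc rtjj ymq
Hunk 5: at line 2 remove [meuf,fak] add [luda] -> 12 lines: odnu jmgvu laoxt luda asxmh nlt lvzw krooe boott qmzc rtjj ymq
Hunk 6: at line 4 remove [nlt] add [vwim,dmigq] -> 13 lines: odnu jmgvu laoxt luda asxmh vwim dmigq lvzw krooe boott qmzc rtjj ymq
Hunk 7: at line 3 remove [luda,asxmh] add [achz] -> 12 lines: odnu jmgvu laoxt achz vwim dmigq lvzw krooe boott qmzc rtjj ymq
Final line count: 12

Answer: 12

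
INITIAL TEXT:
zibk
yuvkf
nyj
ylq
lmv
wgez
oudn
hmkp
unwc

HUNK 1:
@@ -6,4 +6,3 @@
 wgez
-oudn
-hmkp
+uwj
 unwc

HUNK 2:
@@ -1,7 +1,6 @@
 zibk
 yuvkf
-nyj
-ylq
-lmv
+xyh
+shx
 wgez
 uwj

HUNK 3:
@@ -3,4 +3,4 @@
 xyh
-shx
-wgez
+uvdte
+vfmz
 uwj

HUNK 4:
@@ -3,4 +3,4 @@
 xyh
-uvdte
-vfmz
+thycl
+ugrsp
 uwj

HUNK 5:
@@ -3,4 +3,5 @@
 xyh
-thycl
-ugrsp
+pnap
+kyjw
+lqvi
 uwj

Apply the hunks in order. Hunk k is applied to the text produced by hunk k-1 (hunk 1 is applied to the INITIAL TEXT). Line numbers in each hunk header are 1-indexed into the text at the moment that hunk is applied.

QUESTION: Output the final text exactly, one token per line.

Answer: zibk
yuvkf
xyh
pnap
kyjw
lqvi
uwj
unwc

Derivation:
Hunk 1: at line 6 remove [oudn,hmkp] add [uwj] -> 8 lines: zibk yuvkf nyj ylq lmv wgez uwj unwc
Hunk 2: at line 1 remove [nyj,ylq,lmv] add [xyh,shx] -> 7 lines: zibk yuvkf xyh shx wgez uwj unwc
Hunk 3: at line 3 remove [shx,wgez] add [uvdte,vfmz] -> 7 lines: zibk yuvkf xyh uvdte vfmz uwj unwc
Hunk 4: at line 3 remove [uvdte,vfmz] add [thycl,ugrsp] -> 7 lines: zibk yuvkf xyh thycl ugrsp uwj unwc
Hunk 5: at line 3 remove [thycl,ugrsp] add [pnap,kyjw,lqvi] -> 8 lines: zibk yuvkf xyh pnap kyjw lqvi uwj unwc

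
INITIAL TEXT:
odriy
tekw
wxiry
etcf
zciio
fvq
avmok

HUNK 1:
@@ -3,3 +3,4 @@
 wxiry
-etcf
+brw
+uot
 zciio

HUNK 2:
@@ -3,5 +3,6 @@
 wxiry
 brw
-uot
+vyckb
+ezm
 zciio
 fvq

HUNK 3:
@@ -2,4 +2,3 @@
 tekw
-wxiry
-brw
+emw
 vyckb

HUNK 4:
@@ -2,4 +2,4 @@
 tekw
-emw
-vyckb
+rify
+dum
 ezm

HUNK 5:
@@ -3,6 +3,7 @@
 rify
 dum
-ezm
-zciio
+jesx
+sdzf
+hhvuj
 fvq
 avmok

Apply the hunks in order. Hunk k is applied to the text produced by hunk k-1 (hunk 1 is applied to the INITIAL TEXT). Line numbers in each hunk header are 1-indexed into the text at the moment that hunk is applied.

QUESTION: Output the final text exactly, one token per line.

Hunk 1: at line 3 remove [etcf] add [brw,uot] -> 8 lines: odriy tekw wxiry brw uot zciio fvq avmok
Hunk 2: at line 3 remove [uot] add [vyckb,ezm] -> 9 lines: odriy tekw wxiry brw vyckb ezm zciio fvq avmok
Hunk 3: at line 2 remove [wxiry,brw] add [emw] -> 8 lines: odriy tekw emw vyckb ezm zciio fvq avmok
Hunk 4: at line 2 remove [emw,vyckb] add [rify,dum] -> 8 lines: odriy tekw rify dum ezm zciio fvq avmok
Hunk 5: at line 3 remove [ezm,zciio] add [jesx,sdzf,hhvuj] -> 9 lines: odriy tekw rify dum jesx sdzf hhvuj fvq avmok

Answer: odriy
tekw
rify
dum
jesx
sdzf
hhvuj
fvq
avmok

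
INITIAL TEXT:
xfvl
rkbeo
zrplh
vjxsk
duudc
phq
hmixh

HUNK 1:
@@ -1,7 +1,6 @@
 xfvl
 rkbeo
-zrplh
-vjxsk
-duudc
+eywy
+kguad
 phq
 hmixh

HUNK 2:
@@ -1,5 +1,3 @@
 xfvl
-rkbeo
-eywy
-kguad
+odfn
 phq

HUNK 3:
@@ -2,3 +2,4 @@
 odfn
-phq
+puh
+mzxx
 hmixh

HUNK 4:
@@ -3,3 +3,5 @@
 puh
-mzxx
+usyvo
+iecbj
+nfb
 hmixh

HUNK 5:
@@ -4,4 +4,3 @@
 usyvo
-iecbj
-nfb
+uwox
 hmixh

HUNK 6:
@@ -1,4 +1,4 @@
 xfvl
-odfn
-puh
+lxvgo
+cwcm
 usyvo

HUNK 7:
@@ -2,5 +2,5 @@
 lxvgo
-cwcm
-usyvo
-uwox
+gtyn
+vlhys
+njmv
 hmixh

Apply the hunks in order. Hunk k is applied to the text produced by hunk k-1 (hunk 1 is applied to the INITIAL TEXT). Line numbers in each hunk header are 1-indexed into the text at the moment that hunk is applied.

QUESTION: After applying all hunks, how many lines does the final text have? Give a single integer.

Answer: 6

Derivation:
Hunk 1: at line 1 remove [zrplh,vjxsk,duudc] add [eywy,kguad] -> 6 lines: xfvl rkbeo eywy kguad phq hmixh
Hunk 2: at line 1 remove [rkbeo,eywy,kguad] add [odfn] -> 4 lines: xfvl odfn phq hmixh
Hunk 3: at line 2 remove [phq] add [puh,mzxx] -> 5 lines: xfvl odfn puh mzxx hmixh
Hunk 4: at line 3 remove [mzxx] add [usyvo,iecbj,nfb] -> 7 lines: xfvl odfn puh usyvo iecbj nfb hmixh
Hunk 5: at line 4 remove [iecbj,nfb] add [uwox] -> 6 lines: xfvl odfn puh usyvo uwox hmixh
Hunk 6: at line 1 remove [odfn,puh] add [lxvgo,cwcm] -> 6 lines: xfvl lxvgo cwcm usyvo uwox hmixh
Hunk 7: at line 2 remove [cwcm,usyvo,uwox] add [gtyn,vlhys,njmv] -> 6 lines: xfvl lxvgo gtyn vlhys njmv hmixh
Final line count: 6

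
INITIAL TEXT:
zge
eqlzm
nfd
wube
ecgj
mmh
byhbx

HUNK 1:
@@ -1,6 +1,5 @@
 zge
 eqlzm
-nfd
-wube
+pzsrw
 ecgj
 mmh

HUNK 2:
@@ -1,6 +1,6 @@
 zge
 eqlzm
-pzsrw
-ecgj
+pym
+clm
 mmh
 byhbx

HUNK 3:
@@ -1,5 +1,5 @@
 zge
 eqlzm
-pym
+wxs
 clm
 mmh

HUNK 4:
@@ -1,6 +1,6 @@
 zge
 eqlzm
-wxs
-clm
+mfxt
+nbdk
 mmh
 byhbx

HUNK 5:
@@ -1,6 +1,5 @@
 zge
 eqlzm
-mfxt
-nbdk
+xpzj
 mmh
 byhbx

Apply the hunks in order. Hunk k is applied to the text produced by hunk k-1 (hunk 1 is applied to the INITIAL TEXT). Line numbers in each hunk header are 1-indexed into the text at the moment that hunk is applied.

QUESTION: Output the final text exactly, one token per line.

Answer: zge
eqlzm
xpzj
mmh
byhbx

Derivation:
Hunk 1: at line 1 remove [nfd,wube] add [pzsrw] -> 6 lines: zge eqlzm pzsrw ecgj mmh byhbx
Hunk 2: at line 1 remove [pzsrw,ecgj] add [pym,clm] -> 6 lines: zge eqlzm pym clm mmh byhbx
Hunk 3: at line 1 remove [pym] add [wxs] -> 6 lines: zge eqlzm wxs clm mmh byhbx
Hunk 4: at line 1 remove [wxs,clm] add [mfxt,nbdk] -> 6 lines: zge eqlzm mfxt nbdk mmh byhbx
Hunk 5: at line 1 remove [mfxt,nbdk] add [xpzj] -> 5 lines: zge eqlzm xpzj mmh byhbx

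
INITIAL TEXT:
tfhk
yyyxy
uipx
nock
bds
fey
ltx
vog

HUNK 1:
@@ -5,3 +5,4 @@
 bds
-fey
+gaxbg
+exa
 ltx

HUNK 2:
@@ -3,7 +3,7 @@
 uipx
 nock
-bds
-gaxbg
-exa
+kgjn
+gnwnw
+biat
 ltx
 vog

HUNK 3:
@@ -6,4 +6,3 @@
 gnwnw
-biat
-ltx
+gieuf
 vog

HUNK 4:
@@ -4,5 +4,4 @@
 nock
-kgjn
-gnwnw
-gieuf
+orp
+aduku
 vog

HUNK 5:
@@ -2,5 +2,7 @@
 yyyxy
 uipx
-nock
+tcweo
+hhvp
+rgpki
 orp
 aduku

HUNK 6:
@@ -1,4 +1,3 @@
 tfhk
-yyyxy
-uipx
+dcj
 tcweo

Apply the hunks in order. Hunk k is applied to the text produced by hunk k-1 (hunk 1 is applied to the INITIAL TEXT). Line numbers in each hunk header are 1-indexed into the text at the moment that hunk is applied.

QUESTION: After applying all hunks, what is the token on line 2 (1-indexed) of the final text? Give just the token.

Hunk 1: at line 5 remove [fey] add [gaxbg,exa] -> 9 lines: tfhk yyyxy uipx nock bds gaxbg exa ltx vog
Hunk 2: at line 3 remove [bds,gaxbg,exa] add [kgjn,gnwnw,biat] -> 9 lines: tfhk yyyxy uipx nock kgjn gnwnw biat ltx vog
Hunk 3: at line 6 remove [biat,ltx] add [gieuf] -> 8 lines: tfhk yyyxy uipx nock kgjn gnwnw gieuf vog
Hunk 4: at line 4 remove [kgjn,gnwnw,gieuf] add [orp,aduku] -> 7 lines: tfhk yyyxy uipx nock orp aduku vog
Hunk 5: at line 2 remove [nock] add [tcweo,hhvp,rgpki] -> 9 lines: tfhk yyyxy uipx tcweo hhvp rgpki orp aduku vog
Hunk 6: at line 1 remove [yyyxy,uipx] add [dcj] -> 8 lines: tfhk dcj tcweo hhvp rgpki orp aduku vog
Final line 2: dcj

Answer: dcj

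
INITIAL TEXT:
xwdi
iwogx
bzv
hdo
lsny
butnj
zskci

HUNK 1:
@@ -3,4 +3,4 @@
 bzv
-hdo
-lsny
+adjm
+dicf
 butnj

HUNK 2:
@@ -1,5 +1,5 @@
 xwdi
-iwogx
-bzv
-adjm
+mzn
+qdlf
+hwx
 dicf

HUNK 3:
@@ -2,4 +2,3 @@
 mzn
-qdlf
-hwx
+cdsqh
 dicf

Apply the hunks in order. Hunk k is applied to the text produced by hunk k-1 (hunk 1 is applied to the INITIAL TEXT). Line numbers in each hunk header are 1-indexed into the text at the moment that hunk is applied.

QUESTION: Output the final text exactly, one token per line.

Hunk 1: at line 3 remove [hdo,lsny] add [adjm,dicf] -> 7 lines: xwdi iwogx bzv adjm dicf butnj zskci
Hunk 2: at line 1 remove [iwogx,bzv,adjm] add [mzn,qdlf,hwx] -> 7 lines: xwdi mzn qdlf hwx dicf butnj zskci
Hunk 3: at line 2 remove [qdlf,hwx] add [cdsqh] -> 6 lines: xwdi mzn cdsqh dicf butnj zskci

Answer: xwdi
mzn
cdsqh
dicf
butnj
zskci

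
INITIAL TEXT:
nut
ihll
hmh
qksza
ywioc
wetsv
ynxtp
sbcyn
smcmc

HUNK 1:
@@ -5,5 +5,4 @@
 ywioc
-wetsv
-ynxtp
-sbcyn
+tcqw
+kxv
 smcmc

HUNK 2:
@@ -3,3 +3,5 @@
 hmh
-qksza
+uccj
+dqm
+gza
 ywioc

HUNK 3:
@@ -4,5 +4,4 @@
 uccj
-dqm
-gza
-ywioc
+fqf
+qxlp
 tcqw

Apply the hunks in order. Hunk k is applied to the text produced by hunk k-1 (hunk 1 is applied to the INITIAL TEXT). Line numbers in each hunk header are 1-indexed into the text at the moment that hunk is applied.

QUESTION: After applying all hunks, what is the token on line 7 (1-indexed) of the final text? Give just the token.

Hunk 1: at line 5 remove [wetsv,ynxtp,sbcyn] add [tcqw,kxv] -> 8 lines: nut ihll hmh qksza ywioc tcqw kxv smcmc
Hunk 2: at line 3 remove [qksza] add [uccj,dqm,gza] -> 10 lines: nut ihll hmh uccj dqm gza ywioc tcqw kxv smcmc
Hunk 3: at line 4 remove [dqm,gza,ywioc] add [fqf,qxlp] -> 9 lines: nut ihll hmh uccj fqf qxlp tcqw kxv smcmc
Final line 7: tcqw

Answer: tcqw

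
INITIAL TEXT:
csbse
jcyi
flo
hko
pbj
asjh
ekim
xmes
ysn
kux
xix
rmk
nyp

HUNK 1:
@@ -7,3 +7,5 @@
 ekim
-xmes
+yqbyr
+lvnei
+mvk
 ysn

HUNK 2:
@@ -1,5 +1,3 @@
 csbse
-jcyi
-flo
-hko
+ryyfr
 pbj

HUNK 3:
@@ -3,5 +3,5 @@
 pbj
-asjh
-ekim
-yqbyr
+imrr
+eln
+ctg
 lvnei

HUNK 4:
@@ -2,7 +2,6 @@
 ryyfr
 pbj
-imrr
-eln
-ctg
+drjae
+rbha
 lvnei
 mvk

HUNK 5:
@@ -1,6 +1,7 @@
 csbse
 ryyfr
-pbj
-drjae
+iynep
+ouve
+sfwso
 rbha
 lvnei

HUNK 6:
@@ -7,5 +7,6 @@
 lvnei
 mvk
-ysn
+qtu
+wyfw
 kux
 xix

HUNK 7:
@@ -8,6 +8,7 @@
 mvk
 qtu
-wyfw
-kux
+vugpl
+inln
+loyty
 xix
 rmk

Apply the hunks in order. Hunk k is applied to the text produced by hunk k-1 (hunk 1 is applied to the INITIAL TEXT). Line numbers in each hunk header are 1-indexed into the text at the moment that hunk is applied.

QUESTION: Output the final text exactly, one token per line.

Hunk 1: at line 7 remove [xmes] add [yqbyr,lvnei,mvk] -> 15 lines: csbse jcyi flo hko pbj asjh ekim yqbyr lvnei mvk ysn kux xix rmk nyp
Hunk 2: at line 1 remove [jcyi,flo,hko] add [ryyfr] -> 13 lines: csbse ryyfr pbj asjh ekim yqbyr lvnei mvk ysn kux xix rmk nyp
Hunk 3: at line 3 remove [asjh,ekim,yqbyr] add [imrr,eln,ctg] -> 13 lines: csbse ryyfr pbj imrr eln ctg lvnei mvk ysn kux xix rmk nyp
Hunk 4: at line 2 remove [imrr,eln,ctg] add [drjae,rbha] -> 12 lines: csbse ryyfr pbj drjae rbha lvnei mvk ysn kux xix rmk nyp
Hunk 5: at line 1 remove [pbj,drjae] add [iynep,ouve,sfwso] -> 13 lines: csbse ryyfr iynep ouve sfwso rbha lvnei mvk ysn kux xix rmk nyp
Hunk 6: at line 7 remove [ysn] add [qtu,wyfw] -> 14 lines: csbse ryyfr iynep ouve sfwso rbha lvnei mvk qtu wyfw kux xix rmk nyp
Hunk 7: at line 8 remove [wyfw,kux] add [vugpl,inln,loyty] -> 15 lines: csbse ryyfr iynep ouve sfwso rbha lvnei mvk qtu vugpl inln loyty xix rmk nyp

Answer: csbse
ryyfr
iynep
ouve
sfwso
rbha
lvnei
mvk
qtu
vugpl
inln
loyty
xix
rmk
nyp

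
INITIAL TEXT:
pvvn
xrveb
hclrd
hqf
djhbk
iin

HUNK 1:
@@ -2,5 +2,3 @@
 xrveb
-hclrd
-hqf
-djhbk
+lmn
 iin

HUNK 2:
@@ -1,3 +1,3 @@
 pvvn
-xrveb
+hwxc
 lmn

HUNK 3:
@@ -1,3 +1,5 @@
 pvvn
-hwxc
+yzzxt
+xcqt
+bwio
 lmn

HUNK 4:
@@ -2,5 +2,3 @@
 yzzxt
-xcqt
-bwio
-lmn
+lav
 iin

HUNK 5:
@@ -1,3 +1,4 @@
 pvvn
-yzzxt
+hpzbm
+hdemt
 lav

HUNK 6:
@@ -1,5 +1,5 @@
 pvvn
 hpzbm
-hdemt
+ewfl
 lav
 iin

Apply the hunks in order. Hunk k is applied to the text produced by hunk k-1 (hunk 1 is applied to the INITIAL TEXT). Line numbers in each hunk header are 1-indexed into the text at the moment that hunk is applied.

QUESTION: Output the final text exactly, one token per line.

Hunk 1: at line 2 remove [hclrd,hqf,djhbk] add [lmn] -> 4 lines: pvvn xrveb lmn iin
Hunk 2: at line 1 remove [xrveb] add [hwxc] -> 4 lines: pvvn hwxc lmn iin
Hunk 3: at line 1 remove [hwxc] add [yzzxt,xcqt,bwio] -> 6 lines: pvvn yzzxt xcqt bwio lmn iin
Hunk 4: at line 2 remove [xcqt,bwio,lmn] add [lav] -> 4 lines: pvvn yzzxt lav iin
Hunk 5: at line 1 remove [yzzxt] add [hpzbm,hdemt] -> 5 lines: pvvn hpzbm hdemt lav iin
Hunk 6: at line 1 remove [hdemt] add [ewfl] -> 5 lines: pvvn hpzbm ewfl lav iin

Answer: pvvn
hpzbm
ewfl
lav
iin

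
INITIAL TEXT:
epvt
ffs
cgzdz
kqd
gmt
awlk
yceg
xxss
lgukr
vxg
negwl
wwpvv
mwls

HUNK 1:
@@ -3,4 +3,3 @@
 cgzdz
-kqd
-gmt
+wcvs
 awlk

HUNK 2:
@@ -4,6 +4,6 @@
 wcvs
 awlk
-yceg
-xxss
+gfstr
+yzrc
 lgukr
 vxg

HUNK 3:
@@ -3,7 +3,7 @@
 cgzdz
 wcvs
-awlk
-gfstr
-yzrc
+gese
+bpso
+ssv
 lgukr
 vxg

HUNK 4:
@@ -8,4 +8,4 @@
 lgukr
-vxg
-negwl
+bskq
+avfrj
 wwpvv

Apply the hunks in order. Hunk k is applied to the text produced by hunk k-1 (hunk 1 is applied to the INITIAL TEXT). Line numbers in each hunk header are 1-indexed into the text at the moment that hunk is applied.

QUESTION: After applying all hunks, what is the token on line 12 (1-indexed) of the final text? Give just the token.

Answer: mwls

Derivation:
Hunk 1: at line 3 remove [kqd,gmt] add [wcvs] -> 12 lines: epvt ffs cgzdz wcvs awlk yceg xxss lgukr vxg negwl wwpvv mwls
Hunk 2: at line 4 remove [yceg,xxss] add [gfstr,yzrc] -> 12 lines: epvt ffs cgzdz wcvs awlk gfstr yzrc lgukr vxg negwl wwpvv mwls
Hunk 3: at line 3 remove [awlk,gfstr,yzrc] add [gese,bpso,ssv] -> 12 lines: epvt ffs cgzdz wcvs gese bpso ssv lgukr vxg negwl wwpvv mwls
Hunk 4: at line 8 remove [vxg,negwl] add [bskq,avfrj] -> 12 lines: epvt ffs cgzdz wcvs gese bpso ssv lgukr bskq avfrj wwpvv mwls
Final line 12: mwls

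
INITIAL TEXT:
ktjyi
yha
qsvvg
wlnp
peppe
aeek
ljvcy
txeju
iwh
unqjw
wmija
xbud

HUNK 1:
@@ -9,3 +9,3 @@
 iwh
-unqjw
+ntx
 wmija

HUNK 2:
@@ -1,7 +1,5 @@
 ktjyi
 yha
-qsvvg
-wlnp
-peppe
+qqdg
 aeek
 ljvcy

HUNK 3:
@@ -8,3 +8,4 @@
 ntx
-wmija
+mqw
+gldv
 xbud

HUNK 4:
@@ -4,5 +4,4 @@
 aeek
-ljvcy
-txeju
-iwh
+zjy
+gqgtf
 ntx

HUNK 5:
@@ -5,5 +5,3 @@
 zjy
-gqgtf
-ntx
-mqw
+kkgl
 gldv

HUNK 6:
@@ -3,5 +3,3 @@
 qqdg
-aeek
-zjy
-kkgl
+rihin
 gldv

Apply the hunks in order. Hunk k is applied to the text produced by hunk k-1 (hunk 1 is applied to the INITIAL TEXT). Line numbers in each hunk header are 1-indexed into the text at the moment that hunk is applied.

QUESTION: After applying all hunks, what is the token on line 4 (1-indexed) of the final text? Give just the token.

Hunk 1: at line 9 remove [unqjw] add [ntx] -> 12 lines: ktjyi yha qsvvg wlnp peppe aeek ljvcy txeju iwh ntx wmija xbud
Hunk 2: at line 1 remove [qsvvg,wlnp,peppe] add [qqdg] -> 10 lines: ktjyi yha qqdg aeek ljvcy txeju iwh ntx wmija xbud
Hunk 3: at line 8 remove [wmija] add [mqw,gldv] -> 11 lines: ktjyi yha qqdg aeek ljvcy txeju iwh ntx mqw gldv xbud
Hunk 4: at line 4 remove [ljvcy,txeju,iwh] add [zjy,gqgtf] -> 10 lines: ktjyi yha qqdg aeek zjy gqgtf ntx mqw gldv xbud
Hunk 5: at line 5 remove [gqgtf,ntx,mqw] add [kkgl] -> 8 lines: ktjyi yha qqdg aeek zjy kkgl gldv xbud
Hunk 6: at line 3 remove [aeek,zjy,kkgl] add [rihin] -> 6 lines: ktjyi yha qqdg rihin gldv xbud
Final line 4: rihin

Answer: rihin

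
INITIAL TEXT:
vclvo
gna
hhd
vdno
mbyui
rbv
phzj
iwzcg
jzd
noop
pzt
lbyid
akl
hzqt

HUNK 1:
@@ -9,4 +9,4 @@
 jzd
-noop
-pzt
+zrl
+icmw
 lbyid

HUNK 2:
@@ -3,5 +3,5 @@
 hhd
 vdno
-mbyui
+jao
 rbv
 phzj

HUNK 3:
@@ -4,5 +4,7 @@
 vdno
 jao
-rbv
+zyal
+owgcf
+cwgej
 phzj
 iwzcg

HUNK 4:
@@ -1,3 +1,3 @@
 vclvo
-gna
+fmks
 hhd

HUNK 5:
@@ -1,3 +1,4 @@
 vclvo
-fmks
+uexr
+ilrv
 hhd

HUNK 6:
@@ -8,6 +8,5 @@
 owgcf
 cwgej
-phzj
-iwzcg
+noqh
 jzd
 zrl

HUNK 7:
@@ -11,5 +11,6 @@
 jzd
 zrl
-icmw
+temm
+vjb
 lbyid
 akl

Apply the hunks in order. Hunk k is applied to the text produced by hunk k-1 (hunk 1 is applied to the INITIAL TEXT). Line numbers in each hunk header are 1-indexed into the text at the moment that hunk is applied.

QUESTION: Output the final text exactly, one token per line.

Answer: vclvo
uexr
ilrv
hhd
vdno
jao
zyal
owgcf
cwgej
noqh
jzd
zrl
temm
vjb
lbyid
akl
hzqt

Derivation:
Hunk 1: at line 9 remove [noop,pzt] add [zrl,icmw] -> 14 lines: vclvo gna hhd vdno mbyui rbv phzj iwzcg jzd zrl icmw lbyid akl hzqt
Hunk 2: at line 3 remove [mbyui] add [jao] -> 14 lines: vclvo gna hhd vdno jao rbv phzj iwzcg jzd zrl icmw lbyid akl hzqt
Hunk 3: at line 4 remove [rbv] add [zyal,owgcf,cwgej] -> 16 lines: vclvo gna hhd vdno jao zyal owgcf cwgej phzj iwzcg jzd zrl icmw lbyid akl hzqt
Hunk 4: at line 1 remove [gna] add [fmks] -> 16 lines: vclvo fmks hhd vdno jao zyal owgcf cwgej phzj iwzcg jzd zrl icmw lbyid akl hzqt
Hunk 5: at line 1 remove [fmks] add [uexr,ilrv] -> 17 lines: vclvo uexr ilrv hhd vdno jao zyal owgcf cwgej phzj iwzcg jzd zrl icmw lbyid akl hzqt
Hunk 6: at line 8 remove [phzj,iwzcg] add [noqh] -> 16 lines: vclvo uexr ilrv hhd vdno jao zyal owgcf cwgej noqh jzd zrl icmw lbyid akl hzqt
Hunk 7: at line 11 remove [icmw] add [temm,vjb] -> 17 lines: vclvo uexr ilrv hhd vdno jao zyal owgcf cwgej noqh jzd zrl temm vjb lbyid akl hzqt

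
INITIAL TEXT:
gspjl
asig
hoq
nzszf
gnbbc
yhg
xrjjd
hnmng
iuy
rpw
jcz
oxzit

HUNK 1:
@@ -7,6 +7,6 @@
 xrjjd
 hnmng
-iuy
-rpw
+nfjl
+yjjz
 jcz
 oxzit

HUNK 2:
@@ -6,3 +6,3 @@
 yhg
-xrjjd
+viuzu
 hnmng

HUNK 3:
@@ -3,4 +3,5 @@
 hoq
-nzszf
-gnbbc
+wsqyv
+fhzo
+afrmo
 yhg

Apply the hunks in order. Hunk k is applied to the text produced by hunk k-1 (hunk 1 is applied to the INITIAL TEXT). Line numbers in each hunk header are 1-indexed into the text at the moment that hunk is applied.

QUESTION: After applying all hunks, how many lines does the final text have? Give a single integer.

Hunk 1: at line 7 remove [iuy,rpw] add [nfjl,yjjz] -> 12 lines: gspjl asig hoq nzszf gnbbc yhg xrjjd hnmng nfjl yjjz jcz oxzit
Hunk 2: at line 6 remove [xrjjd] add [viuzu] -> 12 lines: gspjl asig hoq nzszf gnbbc yhg viuzu hnmng nfjl yjjz jcz oxzit
Hunk 3: at line 3 remove [nzszf,gnbbc] add [wsqyv,fhzo,afrmo] -> 13 lines: gspjl asig hoq wsqyv fhzo afrmo yhg viuzu hnmng nfjl yjjz jcz oxzit
Final line count: 13

Answer: 13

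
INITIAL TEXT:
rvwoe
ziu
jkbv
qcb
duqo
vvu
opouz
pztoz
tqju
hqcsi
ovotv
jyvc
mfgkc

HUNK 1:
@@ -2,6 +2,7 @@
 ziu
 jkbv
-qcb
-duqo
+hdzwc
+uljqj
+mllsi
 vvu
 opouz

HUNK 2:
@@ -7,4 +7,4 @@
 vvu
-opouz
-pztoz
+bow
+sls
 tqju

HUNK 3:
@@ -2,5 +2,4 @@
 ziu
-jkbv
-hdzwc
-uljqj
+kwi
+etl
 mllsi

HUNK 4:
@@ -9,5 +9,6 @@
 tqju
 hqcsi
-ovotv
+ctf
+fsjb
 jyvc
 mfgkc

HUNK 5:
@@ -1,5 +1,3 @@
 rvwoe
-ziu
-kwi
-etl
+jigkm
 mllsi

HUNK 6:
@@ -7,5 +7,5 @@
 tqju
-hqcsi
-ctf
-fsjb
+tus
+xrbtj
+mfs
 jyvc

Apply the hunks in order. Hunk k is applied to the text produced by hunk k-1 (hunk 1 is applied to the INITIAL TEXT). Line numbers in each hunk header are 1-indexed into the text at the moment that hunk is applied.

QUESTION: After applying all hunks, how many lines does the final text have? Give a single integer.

Answer: 12

Derivation:
Hunk 1: at line 2 remove [qcb,duqo] add [hdzwc,uljqj,mllsi] -> 14 lines: rvwoe ziu jkbv hdzwc uljqj mllsi vvu opouz pztoz tqju hqcsi ovotv jyvc mfgkc
Hunk 2: at line 7 remove [opouz,pztoz] add [bow,sls] -> 14 lines: rvwoe ziu jkbv hdzwc uljqj mllsi vvu bow sls tqju hqcsi ovotv jyvc mfgkc
Hunk 3: at line 2 remove [jkbv,hdzwc,uljqj] add [kwi,etl] -> 13 lines: rvwoe ziu kwi etl mllsi vvu bow sls tqju hqcsi ovotv jyvc mfgkc
Hunk 4: at line 9 remove [ovotv] add [ctf,fsjb] -> 14 lines: rvwoe ziu kwi etl mllsi vvu bow sls tqju hqcsi ctf fsjb jyvc mfgkc
Hunk 5: at line 1 remove [ziu,kwi,etl] add [jigkm] -> 12 lines: rvwoe jigkm mllsi vvu bow sls tqju hqcsi ctf fsjb jyvc mfgkc
Hunk 6: at line 7 remove [hqcsi,ctf,fsjb] add [tus,xrbtj,mfs] -> 12 lines: rvwoe jigkm mllsi vvu bow sls tqju tus xrbtj mfs jyvc mfgkc
Final line count: 12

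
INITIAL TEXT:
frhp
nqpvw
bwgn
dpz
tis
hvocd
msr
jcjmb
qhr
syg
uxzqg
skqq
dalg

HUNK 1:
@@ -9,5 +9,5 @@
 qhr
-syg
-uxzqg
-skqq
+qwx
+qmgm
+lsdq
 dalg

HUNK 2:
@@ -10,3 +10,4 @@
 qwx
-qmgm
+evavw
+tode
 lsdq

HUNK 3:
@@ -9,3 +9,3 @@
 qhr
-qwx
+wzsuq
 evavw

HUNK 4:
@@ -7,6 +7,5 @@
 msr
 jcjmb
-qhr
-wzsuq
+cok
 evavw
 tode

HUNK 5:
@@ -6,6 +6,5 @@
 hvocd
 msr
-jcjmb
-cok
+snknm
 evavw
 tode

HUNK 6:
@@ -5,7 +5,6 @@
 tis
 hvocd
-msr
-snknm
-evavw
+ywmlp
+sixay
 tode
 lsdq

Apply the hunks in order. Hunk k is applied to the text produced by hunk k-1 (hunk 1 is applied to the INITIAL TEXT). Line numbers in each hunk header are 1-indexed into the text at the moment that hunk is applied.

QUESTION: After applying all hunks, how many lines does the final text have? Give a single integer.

Answer: 11

Derivation:
Hunk 1: at line 9 remove [syg,uxzqg,skqq] add [qwx,qmgm,lsdq] -> 13 lines: frhp nqpvw bwgn dpz tis hvocd msr jcjmb qhr qwx qmgm lsdq dalg
Hunk 2: at line 10 remove [qmgm] add [evavw,tode] -> 14 lines: frhp nqpvw bwgn dpz tis hvocd msr jcjmb qhr qwx evavw tode lsdq dalg
Hunk 3: at line 9 remove [qwx] add [wzsuq] -> 14 lines: frhp nqpvw bwgn dpz tis hvocd msr jcjmb qhr wzsuq evavw tode lsdq dalg
Hunk 4: at line 7 remove [qhr,wzsuq] add [cok] -> 13 lines: frhp nqpvw bwgn dpz tis hvocd msr jcjmb cok evavw tode lsdq dalg
Hunk 5: at line 6 remove [jcjmb,cok] add [snknm] -> 12 lines: frhp nqpvw bwgn dpz tis hvocd msr snknm evavw tode lsdq dalg
Hunk 6: at line 5 remove [msr,snknm,evavw] add [ywmlp,sixay] -> 11 lines: frhp nqpvw bwgn dpz tis hvocd ywmlp sixay tode lsdq dalg
Final line count: 11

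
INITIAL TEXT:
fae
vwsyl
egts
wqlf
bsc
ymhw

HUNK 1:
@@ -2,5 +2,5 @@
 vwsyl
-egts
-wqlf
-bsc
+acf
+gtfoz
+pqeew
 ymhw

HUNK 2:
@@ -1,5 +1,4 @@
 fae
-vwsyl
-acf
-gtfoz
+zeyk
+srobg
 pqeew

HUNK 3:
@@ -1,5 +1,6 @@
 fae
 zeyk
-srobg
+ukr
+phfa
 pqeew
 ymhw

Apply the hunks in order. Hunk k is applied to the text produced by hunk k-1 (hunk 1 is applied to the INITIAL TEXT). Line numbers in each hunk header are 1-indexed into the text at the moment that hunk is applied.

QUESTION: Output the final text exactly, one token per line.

Answer: fae
zeyk
ukr
phfa
pqeew
ymhw

Derivation:
Hunk 1: at line 2 remove [egts,wqlf,bsc] add [acf,gtfoz,pqeew] -> 6 lines: fae vwsyl acf gtfoz pqeew ymhw
Hunk 2: at line 1 remove [vwsyl,acf,gtfoz] add [zeyk,srobg] -> 5 lines: fae zeyk srobg pqeew ymhw
Hunk 3: at line 1 remove [srobg] add [ukr,phfa] -> 6 lines: fae zeyk ukr phfa pqeew ymhw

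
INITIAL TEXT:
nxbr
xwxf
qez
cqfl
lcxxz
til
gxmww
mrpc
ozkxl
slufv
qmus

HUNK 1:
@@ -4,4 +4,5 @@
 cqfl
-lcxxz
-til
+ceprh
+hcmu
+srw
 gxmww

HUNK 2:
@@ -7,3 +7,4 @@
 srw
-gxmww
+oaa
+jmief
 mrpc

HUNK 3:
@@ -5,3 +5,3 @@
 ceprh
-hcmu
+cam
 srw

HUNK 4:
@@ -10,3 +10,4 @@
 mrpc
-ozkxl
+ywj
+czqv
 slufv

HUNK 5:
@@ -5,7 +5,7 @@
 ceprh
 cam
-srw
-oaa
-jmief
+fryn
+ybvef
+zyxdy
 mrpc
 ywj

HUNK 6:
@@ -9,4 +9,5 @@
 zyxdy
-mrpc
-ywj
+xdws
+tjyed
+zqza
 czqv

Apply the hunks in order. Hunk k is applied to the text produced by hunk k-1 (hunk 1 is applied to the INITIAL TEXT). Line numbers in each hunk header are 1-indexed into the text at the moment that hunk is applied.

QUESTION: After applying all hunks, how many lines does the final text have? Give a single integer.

Answer: 15

Derivation:
Hunk 1: at line 4 remove [lcxxz,til] add [ceprh,hcmu,srw] -> 12 lines: nxbr xwxf qez cqfl ceprh hcmu srw gxmww mrpc ozkxl slufv qmus
Hunk 2: at line 7 remove [gxmww] add [oaa,jmief] -> 13 lines: nxbr xwxf qez cqfl ceprh hcmu srw oaa jmief mrpc ozkxl slufv qmus
Hunk 3: at line 5 remove [hcmu] add [cam] -> 13 lines: nxbr xwxf qez cqfl ceprh cam srw oaa jmief mrpc ozkxl slufv qmus
Hunk 4: at line 10 remove [ozkxl] add [ywj,czqv] -> 14 lines: nxbr xwxf qez cqfl ceprh cam srw oaa jmief mrpc ywj czqv slufv qmus
Hunk 5: at line 5 remove [srw,oaa,jmief] add [fryn,ybvef,zyxdy] -> 14 lines: nxbr xwxf qez cqfl ceprh cam fryn ybvef zyxdy mrpc ywj czqv slufv qmus
Hunk 6: at line 9 remove [mrpc,ywj] add [xdws,tjyed,zqza] -> 15 lines: nxbr xwxf qez cqfl ceprh cam fryn ybvef zyxdy xdws tjyed zqza czqv slufv qmus
Final line count: 15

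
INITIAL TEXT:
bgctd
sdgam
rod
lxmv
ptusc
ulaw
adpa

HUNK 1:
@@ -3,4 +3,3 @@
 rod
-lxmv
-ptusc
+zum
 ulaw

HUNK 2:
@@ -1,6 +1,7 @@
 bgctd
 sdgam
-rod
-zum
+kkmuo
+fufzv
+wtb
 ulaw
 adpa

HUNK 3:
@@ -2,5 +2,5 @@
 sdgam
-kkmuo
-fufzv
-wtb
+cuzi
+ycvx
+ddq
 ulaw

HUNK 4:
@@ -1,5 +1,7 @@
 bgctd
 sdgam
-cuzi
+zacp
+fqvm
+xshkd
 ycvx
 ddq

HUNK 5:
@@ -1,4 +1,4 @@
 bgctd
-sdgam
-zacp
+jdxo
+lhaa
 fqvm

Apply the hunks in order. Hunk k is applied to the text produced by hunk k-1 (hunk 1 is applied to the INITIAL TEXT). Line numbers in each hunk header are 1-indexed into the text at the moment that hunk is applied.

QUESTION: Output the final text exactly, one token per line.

Answer: bgctd
jdxo
lhaa
fqvm
xshkd
ycvx
ddq
ulaw
adpa

Derivation:
Hunk 1: at line 3 remove [lxmv,ptusc] add [zum] -> 6 lines: bgctd sdgam rod zum ulaw adpa
Hunk 2: at line 1 remove [rod,zum] add [kkmuo,fufzv,wtb] -> 7 lines: bgctd sdgam kkmuo fufzv wtb ulaw adpa
Hunk 3: at line 2 remove [kkmuo,fufzv,wtb] add [cuzi,ycvx,ddq] -> 7 lines: bgctd sdgam cuzi ycvx ddq ulaw adpa
Hunk 4: at line 1 remove [cuzi] add [zacp,fqvm,xshkd] -> 9 lines: bgctd sdgam zacp fqvm xshkd ycvx ddq ulaw adpa
Hunk 5: at line 1 remove [sdgam,zacp] add [jdxo,lhaa] -> 9 lines: bgctd jdxo lhaa fqvm xshkd ycvx ddq ulaw adpa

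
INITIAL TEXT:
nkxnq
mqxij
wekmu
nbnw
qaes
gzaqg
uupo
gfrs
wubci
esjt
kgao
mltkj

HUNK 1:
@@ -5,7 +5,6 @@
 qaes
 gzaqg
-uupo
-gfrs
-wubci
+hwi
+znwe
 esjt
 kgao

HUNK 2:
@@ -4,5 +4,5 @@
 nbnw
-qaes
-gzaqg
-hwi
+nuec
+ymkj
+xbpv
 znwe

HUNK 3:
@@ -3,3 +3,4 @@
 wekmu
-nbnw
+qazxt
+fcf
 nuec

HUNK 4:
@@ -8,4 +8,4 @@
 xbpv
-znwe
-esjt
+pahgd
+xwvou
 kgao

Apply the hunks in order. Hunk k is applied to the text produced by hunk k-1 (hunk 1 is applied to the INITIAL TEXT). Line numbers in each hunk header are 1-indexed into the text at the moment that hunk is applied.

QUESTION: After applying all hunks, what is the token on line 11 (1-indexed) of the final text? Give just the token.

Hunk 1: at line 5 remove [uupo,gfrs,wubci] add [hwi,znwe] -> 11 lines: nkxnq mqxij wekmu nbnw qaes gzaqg hwi znwe esjt kgao mltkj
Hunk 2: at line 4 remove [qaes,gzaqg,hwi] add [nuec,ymkj,xbpv] -> 11 lines: nkxnq mqxij wekmu nbnw nuec ymkj xbpv znwe esjt kgao mltkj
Hunk 3: at line 3 remove [nbnw] add [qazxt,fcf] -> 12 lines: nkxnq mqxij wekmu qazxt fcf nuec ymkj xbpv znwe esjt kgao mltkj
Hunk 4: at line 8 remove [znwe,esjt] add [pahgd,xwvou] -> 12 lines: nkxnq mqxij wekmu qazxt fcf nuec ymkj xbpv pahgd xwvou kgao mltkj
Final line 11: kgao

Answer: kgao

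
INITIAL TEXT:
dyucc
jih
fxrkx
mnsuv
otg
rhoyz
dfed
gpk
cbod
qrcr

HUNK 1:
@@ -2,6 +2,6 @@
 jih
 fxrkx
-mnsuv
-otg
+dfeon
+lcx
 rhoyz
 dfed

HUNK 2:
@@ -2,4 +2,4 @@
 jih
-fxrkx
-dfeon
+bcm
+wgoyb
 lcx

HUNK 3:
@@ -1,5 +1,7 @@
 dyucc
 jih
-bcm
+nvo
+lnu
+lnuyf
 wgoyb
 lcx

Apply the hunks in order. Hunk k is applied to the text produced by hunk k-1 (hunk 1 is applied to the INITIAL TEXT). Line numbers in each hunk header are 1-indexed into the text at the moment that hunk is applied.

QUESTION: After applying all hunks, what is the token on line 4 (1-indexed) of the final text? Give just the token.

Hunk 1: at line 2 remove [mnsuv,otg] add [dfeon,lcx] -> 10 lines: dyucc jih fxrkx dfeon lcx rhoyz dfed gpk cbod qrcr
Hunk 2: at line 2 remove [fxrkx,dfeon] add [bcm,wgoyb] -> 10 lines: dyucc jih bcm wgoyb lcx rhoyz dfed gpk cbod qrcr
Hunk 3: at line 1 remove [bcm] add [nvo,lnu,lnuyf] -> 12 lines: dyucc jih nvo lnu lnuyf wgoyb lcx rhoyz dfed gpk cbod qrcr
Final line 4: lnu

Answer: lnu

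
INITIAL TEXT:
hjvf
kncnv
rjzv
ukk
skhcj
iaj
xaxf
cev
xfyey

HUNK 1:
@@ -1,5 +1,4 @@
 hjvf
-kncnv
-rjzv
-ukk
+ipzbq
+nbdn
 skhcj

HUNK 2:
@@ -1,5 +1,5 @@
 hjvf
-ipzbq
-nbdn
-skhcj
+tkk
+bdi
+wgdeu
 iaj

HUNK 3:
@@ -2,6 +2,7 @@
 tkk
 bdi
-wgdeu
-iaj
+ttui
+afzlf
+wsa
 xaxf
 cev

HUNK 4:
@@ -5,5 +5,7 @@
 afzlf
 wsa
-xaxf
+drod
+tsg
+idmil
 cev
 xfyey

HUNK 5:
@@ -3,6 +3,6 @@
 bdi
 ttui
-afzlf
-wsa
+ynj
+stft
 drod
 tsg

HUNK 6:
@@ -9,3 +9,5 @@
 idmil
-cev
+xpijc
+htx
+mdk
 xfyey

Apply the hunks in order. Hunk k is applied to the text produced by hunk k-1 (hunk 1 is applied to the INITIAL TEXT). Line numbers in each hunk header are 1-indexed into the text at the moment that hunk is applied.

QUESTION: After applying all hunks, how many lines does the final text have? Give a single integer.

Hunk 1: at line 1 remove [kncnv,rjzv,ukk] add [ipzbq,nbdn] -> 8 lines: hjvf ipzbq nbdn skhcj iaj xaxf cev xfyey
Hunk 2: at line 1 remove [ipzbq,nbdn,skhcj] add [tkk,bdi,wgdeu] -> 8 lines: hjvf tkk bdi wgdeu iaj xaxf cev xfyey
Hunk 3: at line 2 remove [wgdeu,iaj] add [ttui,afzlf,wsa] -> 9 lines: hjvf tkk bdi ttui afzlf wsa xaxf cev xfyey
Hunk 4: at line 5 remove [xaxf] add [drod,tsg,idmil] -> 11 lines: hjvf tkk bdi ttui afzlf wsa drod tsg idmil cev xfyey
Hunk 5: at line 3 remove [afzlf,wsa] add [ynj,stft] -> 11 lines: hjvf tkk bdi ttui ynj stft drod tsg idmil cev xfyey
Hunk 6: at line 9 remove [cev] add [xpijc,htx,mdk] -> 13 lines: hjvf tkk bdi ttui ynj stft drod tsg idmil xpijc htx mdk xfyey
Final line count: 13

Answer: 13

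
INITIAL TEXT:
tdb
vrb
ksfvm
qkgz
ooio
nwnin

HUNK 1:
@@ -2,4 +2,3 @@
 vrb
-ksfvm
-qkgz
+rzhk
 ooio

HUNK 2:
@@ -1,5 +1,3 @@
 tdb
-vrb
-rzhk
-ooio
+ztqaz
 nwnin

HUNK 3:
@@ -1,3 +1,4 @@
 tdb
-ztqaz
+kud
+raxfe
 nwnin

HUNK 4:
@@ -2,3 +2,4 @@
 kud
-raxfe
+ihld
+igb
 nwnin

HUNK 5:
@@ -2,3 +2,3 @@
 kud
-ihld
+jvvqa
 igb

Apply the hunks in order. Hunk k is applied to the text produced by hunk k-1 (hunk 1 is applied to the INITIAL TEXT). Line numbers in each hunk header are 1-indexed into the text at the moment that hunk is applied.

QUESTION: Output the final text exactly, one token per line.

Hunk 1: at line 2 remove [ksfvm,qkgz] add [rzhk] -> 5 lines: tdb vrb rzhk ooio nwnin
Hunk 2: at line 1 remove [vrb,rzhk,ooio] add [ztqaz] -> 3 lines: tdb ztqaz nwnin
Hunk 3: at line 1 remove [ztqaz] add [kud,raxfe] -> 4 lines: tdb kud raxfe nwnin
Hunk 4: at line 2 remove [raxfe] add [ihld,igb] -> 5 lines: tdb kud ihld igb nwnin
Hunk 5: at line 2 remove [ihld] add [jvvqa] -> 5 lines: tdb kud jvvqa igb nwnin

Answer: tdb
kud
jvvqa
igb
nwnin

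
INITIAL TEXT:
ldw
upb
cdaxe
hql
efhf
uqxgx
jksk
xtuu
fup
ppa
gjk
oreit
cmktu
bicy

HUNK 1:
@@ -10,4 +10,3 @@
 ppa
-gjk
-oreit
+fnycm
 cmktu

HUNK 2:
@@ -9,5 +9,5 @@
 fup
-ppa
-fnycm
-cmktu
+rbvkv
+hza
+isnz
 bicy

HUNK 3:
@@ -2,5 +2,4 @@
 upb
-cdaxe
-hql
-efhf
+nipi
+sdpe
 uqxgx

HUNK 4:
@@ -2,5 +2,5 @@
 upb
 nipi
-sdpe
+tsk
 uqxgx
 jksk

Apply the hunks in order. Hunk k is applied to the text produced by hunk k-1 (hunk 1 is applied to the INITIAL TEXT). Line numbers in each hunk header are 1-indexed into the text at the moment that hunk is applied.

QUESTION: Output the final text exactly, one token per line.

Hunk 1: at line 10 remove [gjk,oreit] add [fnycm] -> 13 lines: ldw upb cdaxe hql efhf uqxgx jksk xtuu fup ppa fnycm cmktu bicy
Hunk 2: at line 9 remove [ppa,fnycm,cmktu] add [rbvkv,hza,isnz] -> 13 lines: ldw upb cdaxe hql efhf uqxgx jksk xtuu fup rbvkv hza isnz bicy
Hunk 3: at line 2 remove [cdaxe,hql,efhf] add [nipi,sdpe] -> 12 lines: ldw upb nipi sdpe uqxgx jksk xtuu fup rbvkv hza isnz bicy
Hunk 4: at line 2 remove [sdpe] add [tsk] -> 12 lines: ldw upb nipi tsk uqxgx jksk xtuu fup rbvkv hza isnz bicy

Answer: ldw
upb
nipi
tsk
uqxgx
jksk
xtuu
fup
rbvkv
hza
isnz
bicy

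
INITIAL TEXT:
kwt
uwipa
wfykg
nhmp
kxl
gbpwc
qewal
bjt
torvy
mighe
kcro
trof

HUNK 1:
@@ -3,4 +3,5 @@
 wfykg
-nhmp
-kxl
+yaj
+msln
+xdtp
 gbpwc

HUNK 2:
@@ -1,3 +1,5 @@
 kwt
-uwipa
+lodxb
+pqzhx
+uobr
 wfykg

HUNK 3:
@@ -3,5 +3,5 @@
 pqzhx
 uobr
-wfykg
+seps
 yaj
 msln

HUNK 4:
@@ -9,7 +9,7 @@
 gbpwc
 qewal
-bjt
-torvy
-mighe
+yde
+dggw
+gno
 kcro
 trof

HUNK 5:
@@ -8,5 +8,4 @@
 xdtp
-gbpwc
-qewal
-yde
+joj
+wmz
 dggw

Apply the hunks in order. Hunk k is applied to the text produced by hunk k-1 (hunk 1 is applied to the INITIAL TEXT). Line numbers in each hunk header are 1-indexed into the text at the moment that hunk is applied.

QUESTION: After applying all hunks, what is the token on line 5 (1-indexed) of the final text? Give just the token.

Hunk 1: at line 3 remove [nhmp,kxl] add [yaj,msln,xdtp] -> 13 lines: kwt uwipa wfykg yaj msln xdtp gbpwc qewal bjt torvy mighe kcro trof
Hunk 2: at line 1 remove [uwipa] add [lodxb,pqzhx,uobr] -> 15 lines: kwt lodxb pqzhx uobr wfykg yaj msln xdtp gbpwc qewal bjt torvy mighe kcro trof
Hunk 3: at line 3 remove [wfykg] add [seps] -> 15 lines: kwt lodxb pqzhx uobr seps yaj msln xdtp gbpwc qewal bjt torvy mighe kcro trof
Hunk 4: at line 9 remove [bjt,torvy,mighe] add [yde,dggw,gno] -> 15 lines: kwt lodxb pqzhx uobr seps yaj msln xdtp gbpwc qewal yde dggw gno kcro trof
Hunk 5: at line 8 remove [gbpwc,qewal,yde] add [joj,wmz] -> 14 lines: kwt lodxb pqzhx uobr seps yaj msln xdtp joj wmz dggw gno kcro trof
Final line 5: seps

Answer: seps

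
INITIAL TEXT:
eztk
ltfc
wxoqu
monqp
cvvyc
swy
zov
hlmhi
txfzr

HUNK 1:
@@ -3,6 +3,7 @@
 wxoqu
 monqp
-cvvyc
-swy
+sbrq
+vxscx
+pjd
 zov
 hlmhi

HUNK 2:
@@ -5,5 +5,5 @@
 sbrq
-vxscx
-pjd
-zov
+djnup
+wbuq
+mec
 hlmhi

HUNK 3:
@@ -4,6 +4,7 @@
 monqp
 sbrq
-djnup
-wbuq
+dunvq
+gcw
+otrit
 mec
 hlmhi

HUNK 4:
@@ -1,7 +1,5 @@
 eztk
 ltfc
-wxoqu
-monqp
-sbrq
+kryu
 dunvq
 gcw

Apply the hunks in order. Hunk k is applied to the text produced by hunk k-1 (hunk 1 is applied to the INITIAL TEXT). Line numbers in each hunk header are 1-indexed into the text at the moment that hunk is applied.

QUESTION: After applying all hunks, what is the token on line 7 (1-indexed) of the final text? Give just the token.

Answer: mec

Derivation:
Hunk 1: at line 3 remove [cvvyc,swy] add [sbrq,vxscx,pjd] -> 10 lines: eztk ltfc wxoqu monqp sbrq vxscx pjd zov hlmhi txfzr
Hunk 2: at line 5 remove [vxscx,pjd,zov] add [djnup,wbuq,mec] -> 10 lines: eztk ltfc wxoqu monqp sbrq djnup wbuq mec hlmhi txfzr
Hunk 3: at line 4 remove [djnup,wbuq] add [dunvq,gcw,otrit] -> 11 lines: eztk ltfc wxoqu monqp sbrq dunvq gcw otrit mec hlmhi txfzr
Hunk 4: at line 1 remove [wxoqu,monqp,sbrq] add [kryu] -> 9 lines: eztk ltfc kryu dunvq gcw otrit mec hlmhi txfzr
Final line 7: mec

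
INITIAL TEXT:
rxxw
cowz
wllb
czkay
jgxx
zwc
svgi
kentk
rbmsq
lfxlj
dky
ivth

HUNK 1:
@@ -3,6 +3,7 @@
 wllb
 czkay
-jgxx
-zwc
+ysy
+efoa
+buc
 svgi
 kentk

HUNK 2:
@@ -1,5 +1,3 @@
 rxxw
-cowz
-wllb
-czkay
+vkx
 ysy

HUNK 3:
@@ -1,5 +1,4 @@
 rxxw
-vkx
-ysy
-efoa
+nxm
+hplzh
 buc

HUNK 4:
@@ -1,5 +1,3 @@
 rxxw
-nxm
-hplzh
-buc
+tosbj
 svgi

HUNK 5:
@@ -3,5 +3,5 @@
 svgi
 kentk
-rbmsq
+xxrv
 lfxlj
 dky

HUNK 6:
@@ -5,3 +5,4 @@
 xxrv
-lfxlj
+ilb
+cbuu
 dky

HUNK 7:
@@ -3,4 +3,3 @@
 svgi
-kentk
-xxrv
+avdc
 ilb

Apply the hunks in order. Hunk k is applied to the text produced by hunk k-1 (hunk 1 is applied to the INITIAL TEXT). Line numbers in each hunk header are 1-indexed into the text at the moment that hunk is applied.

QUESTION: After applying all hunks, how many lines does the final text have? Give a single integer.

Hunk 1: at line 3 remove [jgxx,zwc] add [ysy,efoa,buc] -> 13 lines: rxxw cowz wllb czkay ysy efoa buc svgi kentk rbmsq lfxlj dky ivth
Hunk 2: at line 1 remove [cowz,wllb,czkay] add [vkx] -> 11 lines: rxxw vkx ysy efoa buc svgi kentk rbmsq lfxlj dky ivth
Hunk 3: at line 1 remove [vkx,ysy,efoa] add [nxm,hplzh] -> 10 lines: rxxw nxm hplzh buc svgi kentk rbmsq lfxlj dky ivth
Hunk 4: at line 1 remove [nxm,hplzh,buc] add [tosbj] -> 8 lines: rxxw tosbj svgi kentk rbmsq lfxlj dky ivth
Hunk 5: at line 3 remove [rbmsq] add [xxrv] -> 8 lines: rxxw tosbj svgi kentk xxrv lfxlj dky ivth
Hunk 6: at line 5 remove [lfxlj] add [ilb,cbuu] -> 9 lines: rxxw tosbj svgi kentk xxrv ilb cbuu dky ivth
Hunk 7: at line 3 remove [kentk,xxrv] add [avdc] -> 8 lines: rxxw tosbj svgi avdc ilb cbuu dky ivth
Final line count: 8

Answer: 8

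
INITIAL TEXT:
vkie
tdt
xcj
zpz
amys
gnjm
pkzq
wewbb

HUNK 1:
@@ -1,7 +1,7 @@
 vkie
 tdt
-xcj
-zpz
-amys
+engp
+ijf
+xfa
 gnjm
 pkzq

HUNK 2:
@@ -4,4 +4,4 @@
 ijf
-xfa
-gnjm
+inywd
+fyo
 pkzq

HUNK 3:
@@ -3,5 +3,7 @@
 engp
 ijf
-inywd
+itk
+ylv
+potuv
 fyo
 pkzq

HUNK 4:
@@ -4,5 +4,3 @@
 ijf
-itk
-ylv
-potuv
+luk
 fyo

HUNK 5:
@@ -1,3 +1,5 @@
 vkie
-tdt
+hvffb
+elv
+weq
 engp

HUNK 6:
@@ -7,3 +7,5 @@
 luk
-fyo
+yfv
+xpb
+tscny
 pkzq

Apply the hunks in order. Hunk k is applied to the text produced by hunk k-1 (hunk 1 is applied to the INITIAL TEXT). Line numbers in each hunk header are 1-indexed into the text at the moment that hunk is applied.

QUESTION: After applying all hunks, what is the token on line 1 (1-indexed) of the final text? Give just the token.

Hunk 1: at line 1 remove [xcj,zpz,amys] add [engp,ijf,xfa] -> 8 lines: vkie tdt engp ijf xfa gnjm pkzq wewbb
Hunk 2: at line 4 remove [xfa,gnjm] add [inywd,fyo] -> 8 lines: vkie tdt engp ijf inywd fyo pkzq wewbb
Hunk 3: at line 3 remove [inywd] add [itk,ylv,potuv] -> 10 lines: vkie tdt engp ijf itk ylv potuv fyo pkzq wewbb
Hunk 4: at line 4 remove [itk,ylv,potuv] add [luk] -> 8 lines: vkie tdt engp ijf luk fyo pkzq wewbb
Hunk 5: at line 1 remove [tdt] add [hvffb,elv,weq] -> 10 lines: vkie hvffb elv weq engp ijf luk fyo pkzq wewbb
Hunk 6: at line 7 remove [fyo] add [yfv,xpb,tscny] -> 12 lines: vkie hvffb elv weq engp ijf luk yfv xpb tscny pkzq wewbb
Final line 1: vkie

Answer: vkie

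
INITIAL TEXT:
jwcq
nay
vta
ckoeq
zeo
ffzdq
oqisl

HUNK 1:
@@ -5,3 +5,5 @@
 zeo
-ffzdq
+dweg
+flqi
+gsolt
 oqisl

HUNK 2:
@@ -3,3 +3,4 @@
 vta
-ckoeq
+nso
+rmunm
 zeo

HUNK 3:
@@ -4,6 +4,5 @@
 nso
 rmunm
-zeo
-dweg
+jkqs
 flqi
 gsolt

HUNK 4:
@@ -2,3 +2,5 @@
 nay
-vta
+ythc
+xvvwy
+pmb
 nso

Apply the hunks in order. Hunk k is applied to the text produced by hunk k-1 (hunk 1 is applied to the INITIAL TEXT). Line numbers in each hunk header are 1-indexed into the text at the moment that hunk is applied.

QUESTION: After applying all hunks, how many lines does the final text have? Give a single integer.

Answer: 11

Derivation:
Hunk 1: at line 5 remove [ffzdq] add [dweg,flqi,gsolt] -> 9 lines: jwcq nay vta ckoeq zeo dweg flqi gsolt oqisl
Hunk 2: at line 3 remove [ckoeq] add [nso,rmunm] -> 10 lines: jwcq nay vta nso rmunm zeo dweg flqi gsolt oqisl
Hunk 3: at line 4 remove [zeo,dweg] add [jkqs] -> 9 lines: jwcq nay vta nso rmunm jkqs flqi gsolt oqisl
Hunk 4: at line 2 remove [vta] add [ythc,xvvwy,pmb] -> 11 lines: jwcq nay ythc xvvwy pmb nso rmunm jkqs flqi gsolt oqisl
Final line count: 11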